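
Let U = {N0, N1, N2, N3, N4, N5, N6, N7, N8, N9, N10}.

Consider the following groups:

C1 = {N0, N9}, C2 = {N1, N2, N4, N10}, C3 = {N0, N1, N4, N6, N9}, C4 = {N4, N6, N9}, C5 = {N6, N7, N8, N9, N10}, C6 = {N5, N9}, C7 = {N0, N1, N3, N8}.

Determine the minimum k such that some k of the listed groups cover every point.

Take {C2, C5, C6, C7}. Their union is {N0, N1, N2, N3, N4, N5, N6, N7, N8, N9, N10}, which is all 11 points.
Only C6 contains N5, so C6 is forced; the remaining 9 points need at least 3 more groups (each remaining group adds at most 4) — so at least 4 groups are needed, and 4 is optimal.

4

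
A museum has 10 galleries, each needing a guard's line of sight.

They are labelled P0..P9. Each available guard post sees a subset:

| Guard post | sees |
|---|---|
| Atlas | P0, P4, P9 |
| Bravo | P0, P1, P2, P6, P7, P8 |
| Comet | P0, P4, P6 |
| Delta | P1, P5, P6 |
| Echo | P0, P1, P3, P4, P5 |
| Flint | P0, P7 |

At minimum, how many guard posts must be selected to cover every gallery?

Atlas and Bravo and Echo together: Atlas ∪ Bravo ∪ Echo = {P0, P1, P2, P3, P4, P5, P6, P7, P8, P9} — every gallery is covered.
Only Bravo contains P2, so Bravo is forced; the remaining 4 galleries need at least 2 more guard posts (each remaining guard post adds at most 3) — so at least 3 guard posts are needed, and 3 is optimal.

3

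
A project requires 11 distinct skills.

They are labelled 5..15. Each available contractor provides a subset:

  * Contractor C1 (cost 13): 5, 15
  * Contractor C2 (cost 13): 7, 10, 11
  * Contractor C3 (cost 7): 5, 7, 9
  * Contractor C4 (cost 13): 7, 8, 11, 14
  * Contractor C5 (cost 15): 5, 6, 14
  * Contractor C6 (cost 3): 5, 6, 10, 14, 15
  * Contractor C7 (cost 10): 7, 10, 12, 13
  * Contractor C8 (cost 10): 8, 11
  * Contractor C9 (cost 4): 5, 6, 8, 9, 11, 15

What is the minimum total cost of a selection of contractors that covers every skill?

C6, C7, C9 together cover every skill (C6 ∪ C7 ∪ C9 = {5, 6, 7, 8, 9, 10, 11, 12, 13, 14, 15}); total cost 3 + 10 + 4 = 17.
No covering selection has total cost below 17.

17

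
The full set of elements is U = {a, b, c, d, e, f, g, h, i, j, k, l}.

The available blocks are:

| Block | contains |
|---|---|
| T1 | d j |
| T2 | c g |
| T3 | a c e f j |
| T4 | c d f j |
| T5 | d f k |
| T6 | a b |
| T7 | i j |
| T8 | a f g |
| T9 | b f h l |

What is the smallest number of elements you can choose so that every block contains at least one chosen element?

The 4 elements {b, c, f, j} hit every block.
The blocks T2, T5, T6, T7 are pairwise disjoint, so any hitting set needs a separate element for each — at least 4. Hence 4 is optimal.

4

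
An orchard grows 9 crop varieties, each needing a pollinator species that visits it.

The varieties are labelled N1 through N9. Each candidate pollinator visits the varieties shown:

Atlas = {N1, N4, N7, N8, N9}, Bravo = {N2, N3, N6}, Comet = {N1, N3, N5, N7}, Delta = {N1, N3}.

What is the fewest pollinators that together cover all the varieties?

3

Take {Atlas, Bravo, Comet}. Their union is {N1, N2, N3, N4, N5, N6, N7, N8, N9}, which is all 9 varieties.
Only Bravo contains N2, so Bravo is forced; the remaining 6 varieties need at least 2 more pollinators (each remaining pollinator adds at most 5) — so at least 3 pollinators are needed, and 3 is optimal.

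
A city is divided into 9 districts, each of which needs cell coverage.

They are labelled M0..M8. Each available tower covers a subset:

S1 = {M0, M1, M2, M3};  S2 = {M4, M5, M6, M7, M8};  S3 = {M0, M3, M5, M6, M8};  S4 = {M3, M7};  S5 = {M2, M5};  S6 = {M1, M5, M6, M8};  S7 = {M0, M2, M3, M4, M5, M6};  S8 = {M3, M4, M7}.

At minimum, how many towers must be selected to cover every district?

Take {S1, S2}. Their union is {M0, M1, M2, M3, M4, M5, M6, M7, M8}, which is all 9 districts.
No single tower has all 9 districts (the largest, S7, has 6), so 2 is optimal.

2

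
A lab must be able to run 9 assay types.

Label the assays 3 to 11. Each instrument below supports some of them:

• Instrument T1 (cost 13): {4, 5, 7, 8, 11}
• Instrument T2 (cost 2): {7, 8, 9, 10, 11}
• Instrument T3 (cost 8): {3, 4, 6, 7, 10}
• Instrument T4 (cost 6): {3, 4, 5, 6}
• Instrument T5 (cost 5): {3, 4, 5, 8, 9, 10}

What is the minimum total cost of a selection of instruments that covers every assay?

8

T2, T4 together cover every assay (T2 ∪ T4 = {3, 4, 5, 6, 7, 8, 9, 10, 11}); total cost 2 + 6 = 8.
No covering selection has total cost below 8.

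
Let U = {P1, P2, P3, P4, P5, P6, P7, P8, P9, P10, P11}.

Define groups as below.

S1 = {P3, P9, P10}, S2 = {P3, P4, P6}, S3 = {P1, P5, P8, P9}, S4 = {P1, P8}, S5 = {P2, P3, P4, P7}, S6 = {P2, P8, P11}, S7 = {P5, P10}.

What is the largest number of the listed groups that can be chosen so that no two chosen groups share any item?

S2, S6, S7 are pairwise disjoint (S2={P3,P4,P6}; S6={P2,P8,P11}; S7={P5,P10}).
Every remaining group overlaps one of these, and no 4 of the listed groups are pairwise disjoint, so 3 is the maximum.

3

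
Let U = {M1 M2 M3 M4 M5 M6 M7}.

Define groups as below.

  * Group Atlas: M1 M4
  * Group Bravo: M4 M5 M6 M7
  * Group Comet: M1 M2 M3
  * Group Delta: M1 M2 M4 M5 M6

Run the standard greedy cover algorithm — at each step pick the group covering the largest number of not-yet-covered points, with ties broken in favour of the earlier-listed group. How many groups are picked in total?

3

Greedy: pick Delta (covers 5 new) → pick Bravo (covers 1 new) → pick Comet (covers 1 new). Total picks: 3.
(The true minimum cover uses only 2 groups, so greedy is not optimal here.)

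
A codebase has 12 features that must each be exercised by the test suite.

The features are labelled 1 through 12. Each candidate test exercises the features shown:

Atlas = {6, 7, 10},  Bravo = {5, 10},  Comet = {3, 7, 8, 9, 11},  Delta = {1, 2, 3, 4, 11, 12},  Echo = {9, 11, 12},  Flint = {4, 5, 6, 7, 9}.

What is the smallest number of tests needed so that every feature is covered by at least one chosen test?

4

Bravo and Comet and Delta and Flint together: Bravo ∪ Comet ∪ Delta ∪ Flint = {1, 2, 3, 4, 5, 6, 7, 8, 9, 10, 11, 12} — every feature is covered.
No 3 of the 6 tests cover everything (all 20 combinations miss at least one feature), so 4 is optimal.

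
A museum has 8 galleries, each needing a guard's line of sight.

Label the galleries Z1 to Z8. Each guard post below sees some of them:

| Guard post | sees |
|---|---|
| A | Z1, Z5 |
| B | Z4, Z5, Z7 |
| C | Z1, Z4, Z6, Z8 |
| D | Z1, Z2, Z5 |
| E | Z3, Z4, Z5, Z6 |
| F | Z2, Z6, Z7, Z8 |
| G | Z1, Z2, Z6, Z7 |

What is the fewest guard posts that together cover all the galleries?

3

Take {E, F, G}. Their union is {Z1, Z2, Z3, Z4, Z5, Z6, Z7, Z8}, which is all 8 galleries.
Only E contains Z3, so E is forced; the remaining 4 galleries need at least 2 more guard posts (each remaining guard post adds at most 3) — so at least 3 guard posts are needed, and 3 is optimal.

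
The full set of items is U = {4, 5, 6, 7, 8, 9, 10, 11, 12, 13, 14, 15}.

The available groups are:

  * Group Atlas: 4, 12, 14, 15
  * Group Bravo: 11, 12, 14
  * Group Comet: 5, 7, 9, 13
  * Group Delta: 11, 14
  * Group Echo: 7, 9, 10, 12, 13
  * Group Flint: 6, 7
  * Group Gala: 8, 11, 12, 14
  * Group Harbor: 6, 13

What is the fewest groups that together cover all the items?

5

Atlas, Comet, Echo, Gala, and Harbor cover everything between them: the union {4, 5, 6, 7, 8, 9, 10, 11, 12, 13, 14, 15} is all of U.
No 4 of the 8 groups cover everything (all 70 combinations miss at least one item), so 5 is optimal.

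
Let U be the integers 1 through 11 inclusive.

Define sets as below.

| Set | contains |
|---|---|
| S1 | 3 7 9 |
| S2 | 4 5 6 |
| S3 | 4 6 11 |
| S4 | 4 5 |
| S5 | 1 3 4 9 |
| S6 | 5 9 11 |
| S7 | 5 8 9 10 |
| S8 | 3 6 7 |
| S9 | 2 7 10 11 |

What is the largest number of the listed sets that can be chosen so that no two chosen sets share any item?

S6, S8 are pairwise disjoint (S6={5,9,11}; S8={3,6,7}).
Every remaining set overlaps one of these, and no 3 of the listed sets are pairwise disjoint, so 2 is the maximum.

2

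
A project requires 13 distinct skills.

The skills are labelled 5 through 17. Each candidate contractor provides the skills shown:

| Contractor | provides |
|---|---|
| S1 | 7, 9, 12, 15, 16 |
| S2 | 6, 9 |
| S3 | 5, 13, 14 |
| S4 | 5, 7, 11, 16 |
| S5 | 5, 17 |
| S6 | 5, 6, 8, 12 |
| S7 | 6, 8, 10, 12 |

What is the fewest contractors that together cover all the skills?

Take {S1, S3, S4, S5, S7}. Their union is {5, 6, 7, 8, 9, 10, 11, 12, 13, 14, 15, 16, 17}, which is all 13 skills.
No 4 of the 7 contractors cover everything (all 35 combinations miss at least one skill), so 5 is optimal.

5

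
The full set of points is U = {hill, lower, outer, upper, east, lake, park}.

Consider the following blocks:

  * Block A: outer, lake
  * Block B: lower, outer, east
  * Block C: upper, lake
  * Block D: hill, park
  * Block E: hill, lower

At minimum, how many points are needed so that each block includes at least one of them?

3

The 3 points {hill, lower, lake} hit every block.
The blocks B, C, D are pairwise disjoint, so any hitting set needs a separate point for each — at least 3. Hence 3 is optimal.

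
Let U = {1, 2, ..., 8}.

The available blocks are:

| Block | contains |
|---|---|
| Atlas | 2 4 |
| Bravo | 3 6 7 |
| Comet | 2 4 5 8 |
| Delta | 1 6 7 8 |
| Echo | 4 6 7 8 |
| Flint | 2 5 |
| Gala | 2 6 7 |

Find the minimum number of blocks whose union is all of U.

Bravo and Comet and Delta together: Bravo ∪ Comet ∪ Delta = {1, 2, 3, 4, 5, 6, 7, 8} — every point is covered.
Only Delta contains 1, so Delta is forced; the remaining 4 points need at least 2 more blocks (each remaining block adds at most 3) — so at least 3 blocks are needed, and 3 is optimal.

3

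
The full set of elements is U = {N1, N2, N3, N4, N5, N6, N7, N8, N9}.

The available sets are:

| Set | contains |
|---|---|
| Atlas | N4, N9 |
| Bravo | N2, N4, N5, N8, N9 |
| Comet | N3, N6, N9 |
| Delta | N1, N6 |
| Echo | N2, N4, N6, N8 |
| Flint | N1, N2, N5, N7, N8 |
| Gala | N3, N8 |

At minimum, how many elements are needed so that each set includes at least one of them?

3

Take H = {N1, N8, N9}. Each listed set contains at least one of these, so H is a hitting set of size 3.
The sets Atlas, Delta, Gala are pairwise disjoint, so any hitting set needs a separate element for each — at least 3. Hence 3 is optimal.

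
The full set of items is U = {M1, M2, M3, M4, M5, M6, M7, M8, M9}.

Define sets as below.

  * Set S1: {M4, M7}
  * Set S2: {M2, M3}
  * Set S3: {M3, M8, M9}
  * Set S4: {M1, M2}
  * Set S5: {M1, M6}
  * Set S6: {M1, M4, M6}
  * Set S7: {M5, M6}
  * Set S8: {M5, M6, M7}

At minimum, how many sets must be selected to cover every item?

4

S3, S4, S6, and S8 cover everything between them: the union {M1, M2, M3, M4, M5, M6, M7, M8, M9} is all of U.
No 3 of the 8 sets cover everything (all 56 combinations miss at least one item), so 4 is optimal.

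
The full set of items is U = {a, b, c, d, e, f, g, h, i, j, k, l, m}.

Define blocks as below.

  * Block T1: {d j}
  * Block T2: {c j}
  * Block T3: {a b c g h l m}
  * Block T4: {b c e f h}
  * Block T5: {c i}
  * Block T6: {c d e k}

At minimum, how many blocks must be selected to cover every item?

T2, T3, T4, T5, and T6 cover everything between them: the union {a, b, c, d, e, f, g, h, i, j, k, l, m} is all of U.
No 4 of the 6 blocks cover everything (all 15 combinations miss at least one item), so 5 is optimal.

5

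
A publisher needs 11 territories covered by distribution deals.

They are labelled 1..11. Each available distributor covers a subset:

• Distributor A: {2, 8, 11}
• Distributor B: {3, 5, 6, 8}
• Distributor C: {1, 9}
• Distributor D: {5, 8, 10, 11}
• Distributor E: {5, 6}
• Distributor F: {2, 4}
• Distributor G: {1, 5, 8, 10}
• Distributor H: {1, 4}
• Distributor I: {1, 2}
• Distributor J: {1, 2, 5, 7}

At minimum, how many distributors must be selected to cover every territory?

5

Take {B, C, D, H, J}. Their union is {1, 2, 3, 4, 5, 6, 7, 8, 9, 10, 11}, which is all 11 territories.
No 4 of the 10 distributors cover everything (all 210 combinations miss at least one territory), so 5 is optimal.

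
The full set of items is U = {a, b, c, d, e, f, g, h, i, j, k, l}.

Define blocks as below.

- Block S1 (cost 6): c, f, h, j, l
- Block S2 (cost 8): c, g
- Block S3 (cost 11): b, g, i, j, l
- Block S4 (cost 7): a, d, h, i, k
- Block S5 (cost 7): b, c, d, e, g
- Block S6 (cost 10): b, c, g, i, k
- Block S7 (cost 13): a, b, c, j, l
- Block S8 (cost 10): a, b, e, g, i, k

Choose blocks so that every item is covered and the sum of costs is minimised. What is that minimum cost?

S1, S4, S5 together cover every item (S1 ∪ S4 ∪ S5 = {a, b, c, d, e, f, g, h, i, j, k, l}); total cost 6 + 7 + 7 = 20.
The greedy pick S1, S8, S4 costs 23; no covering selection beats 20.

20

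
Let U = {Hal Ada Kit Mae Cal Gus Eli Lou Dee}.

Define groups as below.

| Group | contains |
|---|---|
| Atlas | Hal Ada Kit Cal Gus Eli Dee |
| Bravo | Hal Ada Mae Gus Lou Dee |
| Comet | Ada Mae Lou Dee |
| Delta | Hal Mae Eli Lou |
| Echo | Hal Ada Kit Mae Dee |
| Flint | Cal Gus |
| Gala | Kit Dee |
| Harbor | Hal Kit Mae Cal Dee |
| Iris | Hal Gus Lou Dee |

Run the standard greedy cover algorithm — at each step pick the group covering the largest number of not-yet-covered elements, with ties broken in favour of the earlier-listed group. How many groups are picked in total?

Greedy: pick Atlas (covers 7 new) → pick Bravo (covers 2 new). Total picks: 2.

2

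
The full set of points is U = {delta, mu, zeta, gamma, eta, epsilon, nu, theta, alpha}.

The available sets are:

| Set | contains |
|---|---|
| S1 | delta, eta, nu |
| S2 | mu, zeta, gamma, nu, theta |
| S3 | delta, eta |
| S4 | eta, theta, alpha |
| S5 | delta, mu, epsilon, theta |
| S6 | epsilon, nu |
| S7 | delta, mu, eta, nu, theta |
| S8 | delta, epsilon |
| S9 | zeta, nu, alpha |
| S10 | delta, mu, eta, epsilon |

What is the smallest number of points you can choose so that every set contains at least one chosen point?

The 3 points {delta, nu, alpha} hit every set.
No choice of 2 points meets every set, so 3 is the minimum.

3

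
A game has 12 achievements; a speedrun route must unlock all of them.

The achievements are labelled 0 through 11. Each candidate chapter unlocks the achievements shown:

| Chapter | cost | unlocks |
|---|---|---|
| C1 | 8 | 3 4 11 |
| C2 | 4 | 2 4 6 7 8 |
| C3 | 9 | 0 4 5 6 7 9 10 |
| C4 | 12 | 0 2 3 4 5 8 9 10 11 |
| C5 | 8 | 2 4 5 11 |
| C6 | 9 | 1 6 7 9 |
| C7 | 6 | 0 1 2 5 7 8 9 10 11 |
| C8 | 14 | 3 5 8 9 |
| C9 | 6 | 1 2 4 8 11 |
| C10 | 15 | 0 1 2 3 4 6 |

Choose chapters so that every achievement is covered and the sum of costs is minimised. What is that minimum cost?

18

C1, C2, C7 together cover every achievement (C1 ∪ C2 ∪ C7 = {0, 1, 2, 3, 4, 5, 6, 7, 8, 9, 10, 11}); total cost 8 + 4 + 6 = 18.
No covering selection has total cost below 18.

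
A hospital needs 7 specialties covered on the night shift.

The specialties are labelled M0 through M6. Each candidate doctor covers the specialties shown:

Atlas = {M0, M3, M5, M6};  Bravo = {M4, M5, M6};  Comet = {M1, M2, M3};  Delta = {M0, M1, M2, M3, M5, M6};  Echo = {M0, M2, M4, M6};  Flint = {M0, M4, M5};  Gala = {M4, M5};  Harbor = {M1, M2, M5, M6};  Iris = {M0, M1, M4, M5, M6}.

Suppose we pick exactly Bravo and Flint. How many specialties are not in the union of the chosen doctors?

3

Union of Bravo, Flint = {M0, M4, M5, M6}.
Not covered: M1, M2, M3 — 3 specialties.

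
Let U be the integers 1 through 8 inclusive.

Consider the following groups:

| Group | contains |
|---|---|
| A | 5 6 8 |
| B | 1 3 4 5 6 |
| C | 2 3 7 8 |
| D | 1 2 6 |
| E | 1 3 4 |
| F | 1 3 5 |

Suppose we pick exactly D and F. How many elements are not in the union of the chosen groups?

3

Union of D, F = {1, 2, 3, 5, 6}.
Not covered: 4, 7, 8 — 3 elements.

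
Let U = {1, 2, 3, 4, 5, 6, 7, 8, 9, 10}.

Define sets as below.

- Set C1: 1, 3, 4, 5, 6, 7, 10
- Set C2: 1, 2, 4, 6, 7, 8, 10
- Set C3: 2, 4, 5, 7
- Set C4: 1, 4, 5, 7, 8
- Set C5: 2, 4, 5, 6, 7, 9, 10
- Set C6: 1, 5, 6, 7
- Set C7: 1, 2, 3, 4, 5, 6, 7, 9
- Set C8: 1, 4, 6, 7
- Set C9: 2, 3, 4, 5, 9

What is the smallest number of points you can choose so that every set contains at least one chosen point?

2

Take H = {4, 5}. Each listed set contains at least one of these, so H is a hitting set of size 2.
No single point lies in every set, so at least 2 are needed and 2 is optimal.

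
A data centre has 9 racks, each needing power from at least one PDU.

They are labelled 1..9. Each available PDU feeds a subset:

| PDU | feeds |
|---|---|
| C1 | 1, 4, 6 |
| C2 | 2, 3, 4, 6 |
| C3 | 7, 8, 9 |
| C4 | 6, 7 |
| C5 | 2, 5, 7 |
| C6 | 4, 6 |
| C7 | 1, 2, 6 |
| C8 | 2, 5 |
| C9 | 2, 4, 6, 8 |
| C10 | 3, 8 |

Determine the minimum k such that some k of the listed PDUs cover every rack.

4

C2 and C3 and C7 and C8 together: C2 ∪ C3 ∪ C7 ∪ C8 = {1, 2, 3, 4, 5, 6, 7, 8, 9} — every rack is covered.
No 3 of the 10 PDUs cover everything (all 120 combinations miss at least one rack), so 4 is optimal.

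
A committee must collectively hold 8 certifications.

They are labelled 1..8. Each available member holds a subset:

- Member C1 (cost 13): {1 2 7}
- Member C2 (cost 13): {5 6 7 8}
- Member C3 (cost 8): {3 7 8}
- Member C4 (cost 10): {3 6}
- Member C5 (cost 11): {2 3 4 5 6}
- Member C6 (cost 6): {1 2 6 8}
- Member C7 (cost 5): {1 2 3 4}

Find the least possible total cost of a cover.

18

C2, C7 together cover every certification (C2 ∪ C7 = {1, 2, 3, 4, 5, 6, 7, 8}); total cost 13 + 5 = 18.
The greedy pick C7, C6, C2 costs 24; no covering selection beats 18.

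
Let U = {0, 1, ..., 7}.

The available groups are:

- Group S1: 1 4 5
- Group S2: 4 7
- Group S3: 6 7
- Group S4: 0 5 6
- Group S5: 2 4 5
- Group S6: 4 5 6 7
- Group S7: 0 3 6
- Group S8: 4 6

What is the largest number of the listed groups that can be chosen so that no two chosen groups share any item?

S1, S7 are pairwise disjoint (S1={1,4,5}; S7={0,3,6}).
Every remaining group overlaps one of these, and no 3 of the listed groups are pairwise disjoint, so 2 is the maximum.

2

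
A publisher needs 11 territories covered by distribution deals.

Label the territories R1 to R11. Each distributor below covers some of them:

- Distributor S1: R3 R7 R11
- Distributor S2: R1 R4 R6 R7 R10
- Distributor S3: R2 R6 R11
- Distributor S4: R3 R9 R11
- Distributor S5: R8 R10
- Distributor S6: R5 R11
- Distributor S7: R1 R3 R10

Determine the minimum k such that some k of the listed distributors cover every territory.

5

Take {S2, S3, S4, S5, S6}. Their union is {R1, R2, R3, R4, R5, R6, R7, R8, R9, R10, R11}, which is all 11 territories.
No 4 of the 7 distributors cover everything (all 35 combinations miss at least one territory), so 5 is optimal.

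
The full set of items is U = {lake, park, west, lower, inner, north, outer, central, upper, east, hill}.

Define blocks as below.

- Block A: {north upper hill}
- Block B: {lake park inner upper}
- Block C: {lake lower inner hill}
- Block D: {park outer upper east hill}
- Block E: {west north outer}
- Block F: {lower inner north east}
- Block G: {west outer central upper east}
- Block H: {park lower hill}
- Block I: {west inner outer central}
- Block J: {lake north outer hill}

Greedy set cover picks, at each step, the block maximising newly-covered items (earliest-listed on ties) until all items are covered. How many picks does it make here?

4

Greedy: pick D (covers 5 new) → pick C (covers 3 new) → pick E (covers 2 new) → pick G (covers 1 new). Total picks: 4.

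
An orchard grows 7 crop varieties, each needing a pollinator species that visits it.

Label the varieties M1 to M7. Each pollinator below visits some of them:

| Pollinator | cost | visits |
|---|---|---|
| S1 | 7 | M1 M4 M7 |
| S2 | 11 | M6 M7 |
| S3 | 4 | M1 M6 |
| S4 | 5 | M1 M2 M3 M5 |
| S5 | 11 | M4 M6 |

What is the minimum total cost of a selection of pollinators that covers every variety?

16

S1, S3, S4 together cover every variety (S1 ∪ S3 ∪ S4 = {M1, M2, M3, M4, M5, M6, M7}); total cost 7 + 4 + 5 = 16.
No covering selection has total cost below 16.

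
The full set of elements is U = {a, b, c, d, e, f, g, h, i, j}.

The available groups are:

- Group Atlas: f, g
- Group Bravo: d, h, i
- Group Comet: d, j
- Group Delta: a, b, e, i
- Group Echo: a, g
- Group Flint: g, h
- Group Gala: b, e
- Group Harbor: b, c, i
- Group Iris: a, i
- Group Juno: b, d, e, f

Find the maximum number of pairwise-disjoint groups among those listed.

4

Atlas, Comet, Gala, Iris are pairwise disjoint (Atlas={f,g}; Comet={d,j}; Gala={b,e}; Iris={a,i}).
Every remaining group overlaps one of these, and no 5 of the listed groups are pairwise disjoint, so 4 is the maximum.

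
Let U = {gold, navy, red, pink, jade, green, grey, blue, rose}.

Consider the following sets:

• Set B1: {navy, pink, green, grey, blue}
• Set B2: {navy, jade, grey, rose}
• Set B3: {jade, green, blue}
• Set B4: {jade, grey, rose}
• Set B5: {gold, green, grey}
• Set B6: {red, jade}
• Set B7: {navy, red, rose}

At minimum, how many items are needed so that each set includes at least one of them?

3

The 3 items {red, grey, blue} hit every set.
No choice of 2 items meets every set, so 3 is the minimum.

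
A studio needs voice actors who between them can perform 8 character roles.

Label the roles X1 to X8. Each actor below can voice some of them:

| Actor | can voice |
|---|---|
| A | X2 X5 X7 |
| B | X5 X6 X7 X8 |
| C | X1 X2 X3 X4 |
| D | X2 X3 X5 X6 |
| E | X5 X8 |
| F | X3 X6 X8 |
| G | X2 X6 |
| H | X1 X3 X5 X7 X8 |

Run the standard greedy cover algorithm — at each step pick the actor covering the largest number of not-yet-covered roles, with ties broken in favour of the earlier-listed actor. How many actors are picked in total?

Greedy: pick H (covers 5 new) → pick C (covers 2 new) → pick B (covers 1 new). Total picks: 3.
(The true minimum cover uses only 2 actors, so greedy is not optimal here.)

3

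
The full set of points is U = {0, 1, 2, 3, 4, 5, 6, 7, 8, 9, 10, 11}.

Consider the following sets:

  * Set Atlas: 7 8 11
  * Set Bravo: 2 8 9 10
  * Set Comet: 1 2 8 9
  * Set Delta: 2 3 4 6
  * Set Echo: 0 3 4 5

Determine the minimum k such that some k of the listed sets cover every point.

5

Take {Atlas, Bravo, Comet, Delta, Echo}. Their union is {0, 1, 2, 3, 4, 5, 6, 7, 8, 9, 10, 11}, which is all 12 points.
No 4 of the 5 sets cover everything (all 5 combinations miss at least one point), so 5 is optimal.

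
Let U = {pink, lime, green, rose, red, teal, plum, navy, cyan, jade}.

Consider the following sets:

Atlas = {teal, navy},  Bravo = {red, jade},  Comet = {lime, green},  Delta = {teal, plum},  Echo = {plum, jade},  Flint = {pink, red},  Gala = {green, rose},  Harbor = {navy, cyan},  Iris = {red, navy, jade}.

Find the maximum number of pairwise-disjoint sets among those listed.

Bravo, Comet, Delta, Harbor are pairwise disjoint (Bravo={red,jade}; Comet={lime,green}; Delta={teal,plum}; Harbor={navy,cyan}).
Every remaining set overlaps one of these, and no 5 of the listed sets are pairwise disjoint, so 4 is the maximum.

4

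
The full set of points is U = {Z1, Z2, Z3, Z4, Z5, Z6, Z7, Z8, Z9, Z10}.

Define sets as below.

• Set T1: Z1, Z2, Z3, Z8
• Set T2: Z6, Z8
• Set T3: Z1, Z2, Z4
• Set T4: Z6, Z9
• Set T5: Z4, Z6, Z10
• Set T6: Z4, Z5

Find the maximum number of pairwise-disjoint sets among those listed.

3

T1, T4, T6 are pairwise disjoint (T1={Z1,Z2,Z3,Z8}; T4={Z6,Z9}; T6={Z4,Z5}).
Every remaining set overlaps one of these, and no 4 of the listed sets are pairwise disjoint, so 3 is the maximum.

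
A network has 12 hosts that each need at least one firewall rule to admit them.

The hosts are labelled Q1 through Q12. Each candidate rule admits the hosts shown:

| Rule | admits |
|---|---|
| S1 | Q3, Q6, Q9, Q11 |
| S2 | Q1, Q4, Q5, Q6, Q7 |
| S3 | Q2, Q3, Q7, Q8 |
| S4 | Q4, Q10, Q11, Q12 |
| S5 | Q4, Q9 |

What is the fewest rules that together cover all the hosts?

S2 and S3 and S4 and S5 together: S2 ∪ S3 ∪ S4 ∪ S5 = {Q1, Q2, Q3, Q4, Q5, Q6, Q7, Q8, Q9, Q10, Q11, Q12} — every host is covered.
Only S2 contains Q1, so S2 is forced; the remaining 7 hosts need at least 3 more rules (each remaining rule adds at most 3) — so at least 4 rules are needed, and 4 is optimal.

4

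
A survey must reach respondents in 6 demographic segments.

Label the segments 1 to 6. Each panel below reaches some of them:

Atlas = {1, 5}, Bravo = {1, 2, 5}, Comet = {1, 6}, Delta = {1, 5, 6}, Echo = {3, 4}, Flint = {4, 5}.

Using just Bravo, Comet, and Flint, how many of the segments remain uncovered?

Union of Bravo, Comet, Flint = {1, 2, 4, 5, 6}.
Not covered: 3 — 1 segment.

1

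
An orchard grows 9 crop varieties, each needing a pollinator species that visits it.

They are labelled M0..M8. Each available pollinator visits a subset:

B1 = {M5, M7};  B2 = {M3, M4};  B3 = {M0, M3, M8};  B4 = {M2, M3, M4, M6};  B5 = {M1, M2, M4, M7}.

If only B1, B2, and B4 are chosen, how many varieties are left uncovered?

3

Union of B1, B2, B4 = {M2, M3, M4, M5, M6, M7}.
Not covered: M0, M1, M8 — 3 varieties.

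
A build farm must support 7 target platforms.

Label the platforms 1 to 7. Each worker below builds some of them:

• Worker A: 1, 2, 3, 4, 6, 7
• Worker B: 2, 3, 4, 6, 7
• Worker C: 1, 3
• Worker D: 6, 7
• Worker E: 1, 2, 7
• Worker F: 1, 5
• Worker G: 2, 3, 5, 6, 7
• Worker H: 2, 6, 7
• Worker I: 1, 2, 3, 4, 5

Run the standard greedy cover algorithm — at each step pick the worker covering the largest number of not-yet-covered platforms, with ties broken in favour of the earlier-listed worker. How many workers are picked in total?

Greedy: pick A (covers 6 new) → pick F (covers 1 new). Total picks: 2.

2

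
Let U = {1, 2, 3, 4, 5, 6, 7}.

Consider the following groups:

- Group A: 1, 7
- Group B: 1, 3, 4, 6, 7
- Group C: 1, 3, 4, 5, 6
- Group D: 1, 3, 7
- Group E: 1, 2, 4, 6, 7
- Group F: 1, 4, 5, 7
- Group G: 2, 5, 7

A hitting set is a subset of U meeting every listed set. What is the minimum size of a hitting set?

2

H = {6, 7} meets every group (each contains at least one member of H), and |H| = 2.
No single element lies in every group, so at least 2 are needed and 2 is optimal.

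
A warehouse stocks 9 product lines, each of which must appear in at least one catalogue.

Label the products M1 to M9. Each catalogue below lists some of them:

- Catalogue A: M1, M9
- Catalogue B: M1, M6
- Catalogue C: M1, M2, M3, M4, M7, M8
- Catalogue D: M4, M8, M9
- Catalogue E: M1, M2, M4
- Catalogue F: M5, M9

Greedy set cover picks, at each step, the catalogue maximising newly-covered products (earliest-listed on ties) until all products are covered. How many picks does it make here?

Greedy: pick C (covers 6 new) → pick F (covers 2 new) → pick B (covers 1 new). Total picks: 3.

3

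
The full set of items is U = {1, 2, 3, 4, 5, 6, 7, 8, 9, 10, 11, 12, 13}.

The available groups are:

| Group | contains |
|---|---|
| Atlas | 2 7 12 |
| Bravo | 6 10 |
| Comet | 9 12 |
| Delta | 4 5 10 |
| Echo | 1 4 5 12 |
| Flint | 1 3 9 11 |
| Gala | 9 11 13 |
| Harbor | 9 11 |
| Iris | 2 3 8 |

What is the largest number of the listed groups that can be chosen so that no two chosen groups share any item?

4

Bravo, Echo, Gala, Iris are pairwise disjoint (Bravo={6,10}; Echo={1,4,5,12}; Gala={9,11,13}; Iris={2,3,8}).
Every remaining group overlaps one of these, and no 5 of the listed groups are pairwise disjoint, so 4 is the maximum.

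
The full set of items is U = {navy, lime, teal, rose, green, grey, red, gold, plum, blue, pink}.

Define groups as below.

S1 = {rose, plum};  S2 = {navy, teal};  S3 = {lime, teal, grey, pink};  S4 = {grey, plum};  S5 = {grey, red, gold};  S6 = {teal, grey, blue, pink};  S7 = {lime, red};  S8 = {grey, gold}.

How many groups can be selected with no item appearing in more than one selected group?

S1, S2, S7, S8 are pairwise disjoint (S1={rose,plum}; S2={navy,teal}; S7={lime,red}; S8={grey,gold}).
Every remaining group overlaps one of these, and no 5 of the listed groups are pairwise disjoint, so 4 is the maximum.

4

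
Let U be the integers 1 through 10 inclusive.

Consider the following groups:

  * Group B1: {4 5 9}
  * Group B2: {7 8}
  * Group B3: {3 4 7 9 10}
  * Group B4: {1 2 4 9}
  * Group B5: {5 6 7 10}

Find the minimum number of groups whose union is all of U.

B2 and B3 and B4 and B5 together: B2 ∪ B3 ∪ B4 ∪ B5 = {1, 2, 3, 4, 5, 6, 7, 8, 9, 10} — every point is covered.
Only B3 contains 3, so B3 is forced; the remaining 5 points need at least 3 more groups (each remaining group adds at most 2) — so at least 4 groups are needed, and 4 is optimal.

4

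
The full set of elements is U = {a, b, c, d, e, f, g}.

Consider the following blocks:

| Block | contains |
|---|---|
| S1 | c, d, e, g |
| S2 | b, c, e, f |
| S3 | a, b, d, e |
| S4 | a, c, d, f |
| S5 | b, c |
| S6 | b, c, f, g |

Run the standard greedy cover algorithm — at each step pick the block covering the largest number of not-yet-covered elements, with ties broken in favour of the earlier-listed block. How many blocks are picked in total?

Greedy: pick S1 (covers 4 new) → pick S2 (covers 2 new) → pick S3 (covers 1 new). Total picks: 3.
(The true minimum cover uses only 2 blocks, so greedy is not optimal here.)

3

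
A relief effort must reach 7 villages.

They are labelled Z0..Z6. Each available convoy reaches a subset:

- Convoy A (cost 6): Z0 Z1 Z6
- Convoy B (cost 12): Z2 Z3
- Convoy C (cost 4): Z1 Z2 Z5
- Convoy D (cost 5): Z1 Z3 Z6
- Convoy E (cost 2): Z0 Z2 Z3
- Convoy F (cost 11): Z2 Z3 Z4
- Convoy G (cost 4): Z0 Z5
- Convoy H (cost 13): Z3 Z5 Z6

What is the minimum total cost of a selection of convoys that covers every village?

20

D, F, G together cover every village (D ∪ F ∪ G = {Z0, Z1, Z2, Z3, Z4, Z5, Z6}); total cost 5 + 11 + 4 = 20.
The greedy pick E, C, D, F costs 22; no covering selection beats 20.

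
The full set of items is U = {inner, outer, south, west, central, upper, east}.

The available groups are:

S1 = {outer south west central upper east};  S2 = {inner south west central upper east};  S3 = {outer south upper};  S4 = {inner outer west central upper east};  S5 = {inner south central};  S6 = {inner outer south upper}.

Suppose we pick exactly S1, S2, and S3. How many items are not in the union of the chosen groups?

Union of S1, S2, S3 = {inner, outer, south, west, central, upper, east} — that's every item, so 0 are uncovered.

0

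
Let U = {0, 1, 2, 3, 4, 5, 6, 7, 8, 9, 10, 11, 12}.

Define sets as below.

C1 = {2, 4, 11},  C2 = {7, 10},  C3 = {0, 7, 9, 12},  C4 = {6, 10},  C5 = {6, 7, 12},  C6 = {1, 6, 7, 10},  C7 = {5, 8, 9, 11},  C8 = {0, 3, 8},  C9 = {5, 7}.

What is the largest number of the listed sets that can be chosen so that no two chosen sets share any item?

C1, C4, C8, C9 are pairwise disjoint (C1={2,4,11}; C4={6,10}; C8={0,3,8}; C9={5,7}).
Every remaining set overlaps one of these, and no 5 of the listed sets are pairwise disjoint, so 4 is the maximum.

4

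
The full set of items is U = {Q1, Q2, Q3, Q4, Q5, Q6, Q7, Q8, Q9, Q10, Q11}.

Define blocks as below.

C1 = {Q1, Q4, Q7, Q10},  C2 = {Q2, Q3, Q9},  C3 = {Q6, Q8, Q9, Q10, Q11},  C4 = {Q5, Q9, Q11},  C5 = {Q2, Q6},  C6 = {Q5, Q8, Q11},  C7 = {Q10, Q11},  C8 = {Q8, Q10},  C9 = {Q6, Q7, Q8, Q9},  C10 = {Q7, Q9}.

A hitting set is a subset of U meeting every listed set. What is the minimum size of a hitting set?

4

Take H = {Q5, Q6, Q9, Q10}. Each listed block contains at least one of these, so H is a hitting set of size 4.
No choice of 3 items meets every block, so 4 is the minimum.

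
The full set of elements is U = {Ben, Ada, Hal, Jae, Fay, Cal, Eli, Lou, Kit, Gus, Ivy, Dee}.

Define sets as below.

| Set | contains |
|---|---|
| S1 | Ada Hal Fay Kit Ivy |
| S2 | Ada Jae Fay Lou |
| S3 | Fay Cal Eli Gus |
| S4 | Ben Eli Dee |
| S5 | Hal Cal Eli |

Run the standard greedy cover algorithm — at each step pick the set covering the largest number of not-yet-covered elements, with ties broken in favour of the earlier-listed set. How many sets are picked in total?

Greedy: pick S1 (covers 5 new) → pick S3 (covers 3 new) → pick S2 (covers 2 new) → pick S4 (covers 2 new). Total picks: 4.

4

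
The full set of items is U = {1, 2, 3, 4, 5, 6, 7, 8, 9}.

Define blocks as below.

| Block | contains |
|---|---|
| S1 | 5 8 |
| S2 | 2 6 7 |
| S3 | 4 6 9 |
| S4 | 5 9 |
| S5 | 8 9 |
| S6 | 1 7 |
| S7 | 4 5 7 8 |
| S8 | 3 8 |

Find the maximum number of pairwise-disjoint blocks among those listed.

3

S1, S3, S6 are pairwise disjoint (S1={5,8}; S3={4,6,9}; S6={1,7}).
Every remaining block overlaps one of these, and no 4 of the listed blocks are pairwise disjoint, so 3 is the maximum.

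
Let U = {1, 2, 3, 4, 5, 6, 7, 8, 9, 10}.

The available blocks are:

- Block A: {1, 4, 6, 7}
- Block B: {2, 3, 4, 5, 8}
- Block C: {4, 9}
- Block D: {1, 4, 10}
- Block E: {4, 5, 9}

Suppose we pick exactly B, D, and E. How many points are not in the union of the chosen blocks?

2

Union of B, D, E = {1, 2, 3, 4, 5, 8, 9, 10}.
Not covered: 6, 7 — 2 points.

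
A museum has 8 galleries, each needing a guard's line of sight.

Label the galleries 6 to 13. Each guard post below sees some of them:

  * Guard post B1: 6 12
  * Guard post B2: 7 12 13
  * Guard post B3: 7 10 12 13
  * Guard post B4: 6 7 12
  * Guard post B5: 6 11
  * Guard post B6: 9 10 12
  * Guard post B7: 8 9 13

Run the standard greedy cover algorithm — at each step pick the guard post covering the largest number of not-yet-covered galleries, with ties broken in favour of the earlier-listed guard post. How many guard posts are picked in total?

3

Greedy: pick B3 (covers 4 new) → pick B5 (covers 2 new) → pick B7 (covers 2 new). Total picks: 3.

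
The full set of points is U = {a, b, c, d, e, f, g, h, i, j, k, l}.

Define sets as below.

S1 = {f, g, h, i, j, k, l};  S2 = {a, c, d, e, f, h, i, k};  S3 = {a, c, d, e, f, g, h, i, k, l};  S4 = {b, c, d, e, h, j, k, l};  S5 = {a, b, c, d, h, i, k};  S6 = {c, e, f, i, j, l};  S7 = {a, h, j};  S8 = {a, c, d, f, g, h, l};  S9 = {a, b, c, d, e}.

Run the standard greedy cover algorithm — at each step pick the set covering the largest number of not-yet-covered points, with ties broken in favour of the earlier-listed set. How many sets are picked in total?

Greedy: pick S3 (covers 10 new) → pick S4 (covers 2 new). Total picks: 2.

2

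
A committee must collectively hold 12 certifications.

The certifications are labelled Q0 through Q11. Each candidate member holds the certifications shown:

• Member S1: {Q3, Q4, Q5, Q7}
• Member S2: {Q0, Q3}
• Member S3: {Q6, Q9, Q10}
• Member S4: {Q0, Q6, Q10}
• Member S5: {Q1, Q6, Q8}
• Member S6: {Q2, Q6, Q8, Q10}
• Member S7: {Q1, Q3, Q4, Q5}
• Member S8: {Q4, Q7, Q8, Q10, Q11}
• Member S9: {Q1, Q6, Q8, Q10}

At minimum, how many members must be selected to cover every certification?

Take {S3, S4, S6, S7, S8}. Their union is {Q0, Q1, Q2, Q3, Q4, Q5, Q6, Q7, Q8, Q9, Q10, Q11}, which is all 12 certifications.
No 4 of the 9 members cover everything (all 126 combinations miss at least one certification), so 5 is optimal.

5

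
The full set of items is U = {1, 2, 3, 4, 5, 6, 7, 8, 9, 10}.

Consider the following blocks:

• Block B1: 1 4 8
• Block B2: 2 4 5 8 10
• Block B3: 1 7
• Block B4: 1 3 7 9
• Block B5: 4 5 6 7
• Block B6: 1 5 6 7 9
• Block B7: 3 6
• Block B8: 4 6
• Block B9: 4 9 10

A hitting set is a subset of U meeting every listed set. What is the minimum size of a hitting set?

3

The 3 items {1, 6, 10} hit every block.
The blocks B2, B3, B7 are pairwise disjoint, so any hitting set needs a separate item for each — at least 3. Hence 3 is optimal.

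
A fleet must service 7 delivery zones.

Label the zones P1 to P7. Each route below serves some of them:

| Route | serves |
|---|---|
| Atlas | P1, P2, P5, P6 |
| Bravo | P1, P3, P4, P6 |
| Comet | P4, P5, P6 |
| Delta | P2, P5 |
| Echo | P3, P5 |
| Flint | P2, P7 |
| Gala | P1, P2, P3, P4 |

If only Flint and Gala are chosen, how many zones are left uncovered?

Union of Flint, Gala = {P1, P2, P3, P4, P7}.
Not covered: P5, P6 — 2 zones.

2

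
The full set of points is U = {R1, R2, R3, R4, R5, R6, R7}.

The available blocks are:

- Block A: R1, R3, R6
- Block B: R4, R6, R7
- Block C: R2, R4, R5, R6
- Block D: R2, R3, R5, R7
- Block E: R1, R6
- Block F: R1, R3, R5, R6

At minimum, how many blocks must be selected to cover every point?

3

A and B and C together: A ∪ B ∪ C = {R1, R2, R3, R4, R5, R6, R7} — every point is covered.
No 2 of the 6 blocks cover everything (all 15 combinations miss at least one point), so 3 is optimal.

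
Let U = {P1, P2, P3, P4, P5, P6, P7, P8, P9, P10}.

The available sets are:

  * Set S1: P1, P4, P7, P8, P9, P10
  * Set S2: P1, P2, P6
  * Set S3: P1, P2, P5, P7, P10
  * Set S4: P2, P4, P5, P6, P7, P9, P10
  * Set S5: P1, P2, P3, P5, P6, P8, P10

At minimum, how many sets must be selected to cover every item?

2

Take {S1, S5}. Their union is {P1, P2, P3, P4, P5, P6, P7, P8, P9, P10}, which is all 10 items.
No single set has all 10 items (the largest, S4, has 7), so 2 is optimal.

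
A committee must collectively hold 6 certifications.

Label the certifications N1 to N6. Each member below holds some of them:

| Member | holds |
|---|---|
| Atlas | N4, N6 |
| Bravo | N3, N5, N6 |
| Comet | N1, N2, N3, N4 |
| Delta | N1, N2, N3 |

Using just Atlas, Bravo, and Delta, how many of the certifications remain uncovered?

0

Union of Atlas, Bravo, Delta = {N1, N2, N3, N4, N5, N6} — that's every certification, so 0 are uncovered.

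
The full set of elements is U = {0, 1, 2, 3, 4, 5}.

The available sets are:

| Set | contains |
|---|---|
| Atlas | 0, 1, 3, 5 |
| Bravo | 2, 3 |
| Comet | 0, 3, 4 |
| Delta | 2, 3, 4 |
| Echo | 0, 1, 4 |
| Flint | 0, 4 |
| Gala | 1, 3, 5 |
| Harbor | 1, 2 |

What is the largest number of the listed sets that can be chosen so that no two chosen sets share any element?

Flint, Harbor are pairwise disjoint (Flint={0,4}; Harbor={1,2}).
Every remaining set overlaps one of these, and no 3 of the listed sets are pairwise disjoint, so 2 is the maximum.

2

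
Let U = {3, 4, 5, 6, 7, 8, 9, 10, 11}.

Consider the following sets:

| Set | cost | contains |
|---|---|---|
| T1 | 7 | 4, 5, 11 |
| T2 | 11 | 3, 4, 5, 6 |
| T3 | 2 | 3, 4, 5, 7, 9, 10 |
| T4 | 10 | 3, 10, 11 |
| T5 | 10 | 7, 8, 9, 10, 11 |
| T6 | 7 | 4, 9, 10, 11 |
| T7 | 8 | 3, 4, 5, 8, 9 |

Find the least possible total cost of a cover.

T2, T5 together cover every item (T2 ∪ T5 = {3, 4, 5, 6, 7, 8, 9, 10, 11}); total cost 11 + 10 = 21.
The greedy pick T3, T5, T2 costs 23; no covering selection beats 21.

21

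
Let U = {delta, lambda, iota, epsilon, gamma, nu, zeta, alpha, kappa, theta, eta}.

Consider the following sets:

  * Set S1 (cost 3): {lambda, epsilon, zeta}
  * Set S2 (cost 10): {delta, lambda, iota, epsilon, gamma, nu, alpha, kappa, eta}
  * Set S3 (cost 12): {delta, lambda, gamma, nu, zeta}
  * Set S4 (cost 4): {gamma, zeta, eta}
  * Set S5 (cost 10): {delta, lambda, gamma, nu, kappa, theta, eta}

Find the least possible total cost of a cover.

S1, S2, S5 together cover every point (S1 ∪ S2 ∪ S5 = {delta, lambda, iota, epsilon, gamma, nu, zeta, alpha, kappa, theta, eta}); total cost 3 + 10 + 10 = 23.
No covering selection has total cost below 23.

23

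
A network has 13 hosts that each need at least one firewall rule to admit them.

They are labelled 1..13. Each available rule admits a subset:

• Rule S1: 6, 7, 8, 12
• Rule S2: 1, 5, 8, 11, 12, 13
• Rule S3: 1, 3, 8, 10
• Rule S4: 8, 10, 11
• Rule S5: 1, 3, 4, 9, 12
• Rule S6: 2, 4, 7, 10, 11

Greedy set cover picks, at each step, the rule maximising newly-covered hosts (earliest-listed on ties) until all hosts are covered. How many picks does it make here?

4

Greedy: pick S2 (covers 6 new) → pick S6 (covers 4 new) → pick S5 (covers 2 new) → pick S1 (covers 1 new). Total picks: 4.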